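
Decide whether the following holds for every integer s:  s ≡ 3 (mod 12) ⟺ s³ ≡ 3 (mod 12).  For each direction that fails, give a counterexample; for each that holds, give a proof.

The biconditional holds.

(→) Suppose s ≡ 3 (mod 12). Write s = 12j + 3. Then (12j + 3)³ = 1728j³ + 1296j² + 324j + 27 = 12(144j³ + 108j² + 27j + 2) + 3, so s³ ≡ 3 (mod 12).

(←) Conversely, suppose s³ ≡ 3 (mod 12). The only residue r in {0, …, 11} with r³ ≡ 3 (mod 12) is r = 3, so s ≡ 3 (mod 12).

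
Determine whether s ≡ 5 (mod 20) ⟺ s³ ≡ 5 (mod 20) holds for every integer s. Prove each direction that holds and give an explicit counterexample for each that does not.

(⟹) Suppose s ≡ 5 (mod 20). Write s = 20j + 5. Then (20j + 5)³ = 8000j³ + 6000j² + 1500j + 125 = 20(400j³ + 300j² + 75j + 6) + 5, so s³ ≡ 5 (mod 20).

(⟸) Conversely, suppose s³ ≡ 5 (mod 20). The only residue r in {0, …, 19} with r³ ≡ 5 (mod 20) is r = 5, so s ≡ 5 (mod 20).

Both directions hold.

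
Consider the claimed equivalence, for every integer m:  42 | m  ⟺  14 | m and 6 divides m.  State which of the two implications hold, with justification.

Equivalent; both directions hold.

(←) Suppose 14 ∣ m and 6 ∣ m. Any common multiple of 14 and 6 is a multiple of their lcm; here lcm(14, 6) = 14·6/gcd(14, 6) = 84/2 = 42, so 42 ∣ m.

(→) If 42 ∣ m, write m = 42q. Since 42 = 3·14, m = 14·(3q), so 14 ∣ m; and since 42 = 7·6, m = 6·(7q), so 6 ∣ m.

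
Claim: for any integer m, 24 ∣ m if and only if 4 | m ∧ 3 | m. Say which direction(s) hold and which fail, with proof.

Forward direction. If 24 ∣ m, write m = 24q. Since 24 = 6·4, m = 4·(6q), so 4 ∣ m; and since 24 = 8·3, m = 3·(8q), so 3 ∣ m.

Converse. This fails: take m = 12. Both 4 ∣ 12 and 3 ∣ 12, yet 12 is not a multiple of 24 (since 12 = 0·24 + 12), so 24 ∤ 12.

Not equivalent: only (⇒) holds.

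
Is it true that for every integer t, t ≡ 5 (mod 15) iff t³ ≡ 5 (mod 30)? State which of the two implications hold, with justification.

Only the converse holds.

(⟹) This fails: take t = 20. Then 20 ≡ 5 (mod 15), but 20³ = 8000 ≡ 20 (mod 30), not 5.

(⟸) Conversely, the residues r modulo 30 with r³ ≡ 5 (mod 30) are exactly {5}, and each is ≡ 5 (mod 15).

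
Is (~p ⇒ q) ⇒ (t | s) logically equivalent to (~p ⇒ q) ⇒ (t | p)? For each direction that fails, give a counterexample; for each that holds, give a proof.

Both directions fail.

Forward direction. This fails. Under q = T, s = T, t = F, p = F, the left side is true but the right side is false.

Converse. This fails. Under q = F, s = F, t = F, p = T, the left side is false but the right side is true.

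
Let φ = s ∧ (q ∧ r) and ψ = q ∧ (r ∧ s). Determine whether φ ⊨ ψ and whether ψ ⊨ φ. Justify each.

Equivalent; both directions hold.

(⟹) Assume the antecedent. If q is true, the antecedent forces (q = T, s = T, r = T), and q ∧ (r ∧ s) holds there. If q is false, the antecedent cannot hold. Either way q ∧ (r ∧ s) holds.

(⟸) Assume the antecedent. If q is true, the antecedent forces (q = T, s = T, r = T), and s ∧ (q ∧ r) holds there. If q is false, the antecedent cannot hold. Either way s ∧ (q ∧ r) holds.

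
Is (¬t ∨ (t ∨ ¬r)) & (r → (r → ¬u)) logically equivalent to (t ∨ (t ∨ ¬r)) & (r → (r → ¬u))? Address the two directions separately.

(⇒) fails; (⇐) holds.

(→) This fails. Under u = F, t = F, r = T, the left side is true but the right side is false.

(←) Assume the antecedent. If u is true, the antecedent forces (u = T, t = F, r = F) or (u = T, t = T, r = F), and the consequent holds there. If u is false, the consequent reduces to true regardless of the other variables. Either way the consequent holds.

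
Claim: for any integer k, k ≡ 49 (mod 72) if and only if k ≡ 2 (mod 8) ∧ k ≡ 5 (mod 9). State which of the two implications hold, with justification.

(⇒) fails and (⇐) fails.

[⇒] This fails: k = 49 gives 49 ≡ 49 (mod 72) but 49 ≡ 1 (mod 8), so the conjunction on the right does not hold.

[⇐] This fails: k = 50 satisfies both congruences on the right (50 ≡ 2 mod 8 and 50 ≡ 5 mod 9) yet 50 ≡ 50 (mod 72), not 49.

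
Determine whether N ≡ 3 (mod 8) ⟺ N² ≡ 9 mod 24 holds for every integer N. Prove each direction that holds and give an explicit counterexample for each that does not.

(⇒) fails and (⇐) fails.

[⇒] This fails: take N = 11. Then 11 ≡ 3 (mod 8), but 11² = 121 ≡ 1 (mod 24), not 9.

[⇐] This fails: take N = 9. Then 9² = 81 ≡ 9 (mod 24), yet 9 ≡ 1 (mod 8), not 3.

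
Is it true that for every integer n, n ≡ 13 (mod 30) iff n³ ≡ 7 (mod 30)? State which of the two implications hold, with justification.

Both directions hold.

(⟹) Suppose n ≡ 13 (mod 30). Write n = 30j + 13. Then (30j + 13)³ = 27000j³ + 35100j² + 15210j + 2197 = 30(900j³ + 1170j² + 507j + 73) + 7, so n³ ≡ 7 (mod 30).

(⟸) Conversely, suppose n³ ≡ 7 (mod 30). The only residue r in {0, …, 29} with r³ ≡ 7 (mod 30) is r = 13, so n ≡ 13 (mod 30).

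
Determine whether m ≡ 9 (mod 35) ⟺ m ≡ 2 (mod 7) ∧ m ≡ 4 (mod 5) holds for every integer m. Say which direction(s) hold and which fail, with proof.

(⇒) Suppose m ≡ 9 (mod 35); write m = 35j + 9. Since 7 ∣ 35, reducing mod 7 gives m ≡ 9 ≡ 2 (mod 7); since 5 ∣ 35, reducing mod 5 gives m ≡ 9 ≡ 4 (mod 5).

(⇐) Conversely, if m ≡ 2 (mod 7) and m ≡ 4 (mod 5), then by the Chinese remainder theorem m ≡ 9 (mod 35). This is exactly m ≡ 9 (mod 35).

Both directions hold.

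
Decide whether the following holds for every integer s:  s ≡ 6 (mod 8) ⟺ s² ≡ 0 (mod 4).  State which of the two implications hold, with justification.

Forward direction. Suppose s ≡ 6 (mod 8). Then s² ≡ 6² = 36 (mod 8), and since 4 ∣ 8, also s² ≡ 0 (mod 4).

Converse. This fails: take s = 0. Then 0² = 0 ≡ 0 (mod 4), yet 0 ≡ 0 (mod 8), not 6.

Only the forward direction holds.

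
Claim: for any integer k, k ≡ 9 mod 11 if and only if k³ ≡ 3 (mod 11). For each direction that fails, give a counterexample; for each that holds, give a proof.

Equivalent; both directions hold.

(→) Suppose k ≡ 9 mod 11. Write k = 11j + 9. Then (11j + 9)³ = 1331j³ + 3267j² + 2673j + 729 = 11(121j³ + 297j² + 243j + 66) + 3, so k³ ≡ 3 (mod 11).

(←) Conversely, suppose k³ ≡ 3 (mod 11). The only residue r in {0, …, 10} with r³ ≡ 3 (mod 11) is r = 9, so k ≡ 9 (mod 11).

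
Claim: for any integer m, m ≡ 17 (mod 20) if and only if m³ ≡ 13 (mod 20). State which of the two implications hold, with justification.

[⇒] Suppose m ≡ 17 (mod 20). Write m = 20j + 17. Then (20j + 17)³ = 8000j³ + 20400j² + 17340j + 4913 = 20(400j³ + 1020j² + 867j + 245) + 13, so m³ ≡ 13 (mod 20).

[⇐] Conversely, suppose m³ ≡ 13 (mod 20). The only residue r in {0, …, 19} with r³ ≡ 13 (mod 20) is r = 17, so m ≡ 17 (mod 20).

Equivalent; both directions hold.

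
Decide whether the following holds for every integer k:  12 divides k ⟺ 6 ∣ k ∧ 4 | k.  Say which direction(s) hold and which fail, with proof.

(⟹) If 12 ∣ k, write k = 12q. Since 12 = 2·6, k = 6·(2q), so 6 ∣ k; and since 12 = 3·4, k = 4·(3q), so 4 ∣ k.

(⟸) Suppose 6 ∣ k and 4 ∣ k. Any common multiple of 6 and 4 is a multiple of their lcm; here lcm(6, 4) = 6·4/gcd(6, 4) = 24/2 = 12, so 12 ∣ k.

Equivalent; both directions hold.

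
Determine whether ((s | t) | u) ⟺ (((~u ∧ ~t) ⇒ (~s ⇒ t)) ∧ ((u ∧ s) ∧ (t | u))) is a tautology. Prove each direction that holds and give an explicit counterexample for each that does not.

(⇐) Assume the antecedent. If u is true, (s | t) | u reduces to true regardless of the other variables. If u is false, the antecedent cannot hold. Either way (s | t) | u holds.

(⇒) This fails. Under u = T, s = F, t = F, the left side is true but the right side is false.

Not equivalent: only (⇐) holds.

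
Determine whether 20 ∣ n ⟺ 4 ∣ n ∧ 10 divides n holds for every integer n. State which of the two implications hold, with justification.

(→) If 20 ∣ n, write n = 20q. Since 20 = 5·4, n = 4·(5q), so 4 ∣ n; and since 20 = 2·10, n = 10·(2q), so 10 ∣ n.

(←) Suppose 4 ∣ n and 10 ∣ n. Any common multiple of 4 and 10 is a multiple of their lcm; here lcm(4, 10) = 4·10/gcd(4, 10) = 40/2 = 20, so 20 ∣ n.

The biconditional holds.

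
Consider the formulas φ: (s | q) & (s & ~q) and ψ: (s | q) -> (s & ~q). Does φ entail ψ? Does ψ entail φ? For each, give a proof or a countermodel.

(→) Assume the antecedent. If q is true, the antecedent cannot hold. If q is false, (s | q) -> (s & ~q) reduces to true regardless of the other variables. Either way (s | q) -> (s & ~q) holds.

(←) This fails. Under q = F, s = F, the left side is false but the right side is true.

The forward direction holds; the converse fails.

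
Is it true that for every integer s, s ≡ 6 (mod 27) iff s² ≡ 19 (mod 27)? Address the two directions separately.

[⇒] This fails: take s = 6. Then 6 ≡ 6 (mod 27), but 6² = 36 ≡ 9 (mod 27), not 19.

[⇐] This fails: take s = 10. Then 10² = 100 ≡ 19 (mod 27), yet 10 ≡ 10 (mod 27), not 6.

(⇒) fails and (⇐) fails.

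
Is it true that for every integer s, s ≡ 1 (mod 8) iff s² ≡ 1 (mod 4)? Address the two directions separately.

Forward direction. Suppose s ≡ 1 (mod 8). Then s² ≡ 1² = 1 (mod 8), and since 4 ∣ 8, also s² ≡ 1 (mod 4).

Converse. This fails: take s = 3. Then 3² = 9 ≡ 1 (mod 4), yet 3 ≡ 3 (mod 8), not 1.

The forward direction holds; the converse fails.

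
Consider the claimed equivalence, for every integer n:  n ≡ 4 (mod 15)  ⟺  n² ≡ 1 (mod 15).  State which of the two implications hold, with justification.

(⟹) Suppose n ≡ 4 (mod 15). Write n = 15j + 4. Then (15j + 4)² = 225j² + 120j + 16 = 15(15j² + 8j + 1) + 1, so n² ≡ 1 (mod 15).

(⟸) This fails: take n = 1. Then 1² = 1 ≡ 1 (mod 15), yet 1 ≡ 1 (mod 15), not 4.

Not equivalent: only (⇒) holds.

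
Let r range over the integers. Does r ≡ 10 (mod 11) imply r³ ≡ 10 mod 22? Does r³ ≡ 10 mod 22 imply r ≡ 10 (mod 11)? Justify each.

The forward direction fails; the converse holds.

(⟹) This fails: take r = 21. Then 21 ≡ 10 (mod 11), but 21³ = 9261 ≡ 21 (mod 22), not 10.

(⟸) Conversely, the residues r modulo 22 with r³ ≡ 10 (mod 22) are exactly {10}, and each is ≡ 10 (mod 11).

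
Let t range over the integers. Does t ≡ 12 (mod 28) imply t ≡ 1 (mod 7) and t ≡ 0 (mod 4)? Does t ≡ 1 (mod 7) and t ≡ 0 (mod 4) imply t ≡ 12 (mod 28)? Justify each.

[⇒] This fails: t = 12 gives 12 ≡ 12 (mod 28) but 12 ≡ 5 (mod 7), so the conjunction on the right does not hold.

[⇐] This fails: t = 8 satisfies both congruences on the right (8 ≡ 1 mod 7 and 8 ≡ 0 mod 4) yet 8 ≡ 8 (mod 28), not 12.

Both directions fail.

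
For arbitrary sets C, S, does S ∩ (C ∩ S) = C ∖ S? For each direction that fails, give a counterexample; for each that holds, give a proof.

Forward inclusion. This inclusion fails. Take C = {1}, S = {1}; then 1 ∈ S ∩ (C ∩ S) but 1 ∉ C ∖ S.

Reverse inclusion. This inclusion fails. Take C = {1}, S = ∅; then 1 ∈ C ∖ S but 1 ∉ S ∩ (C ∩ S).

(⊆) fails and (⊇) fails.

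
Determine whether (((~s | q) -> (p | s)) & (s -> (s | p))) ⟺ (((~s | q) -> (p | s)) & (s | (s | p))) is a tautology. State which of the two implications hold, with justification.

The biconditional holds.

(⇒) Assume the antecedent. If s is true, the consequent reduces to true regardless of the other variables. If s is false, the antecedent forces (s = F, p = T, q = F) or (s = F, p = T, q = T), and the consequent holds there. Either way the consequent holds.

(⇐) Assume the antecedent. If s is true, the consequent reduces to true regardless of the other variables. If s is false, the antecedent forces (s = F, p = T, q = F) or (s = F, p = T, q = T), and the consequent holds there. Either way the consequent holds.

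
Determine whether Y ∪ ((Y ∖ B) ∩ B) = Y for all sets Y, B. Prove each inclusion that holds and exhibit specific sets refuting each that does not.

Both inclusions hold; the sets are equal.

(⟸) Let x ∈ Y. Then either x ∈ Y and x ∉ B; or x ∈ Y ∩ B. In each case x ∈ Y ∪ ((Y ∖ B) ∩ B), so Y ⊆ Y ∪ ((Y ∖ B) ∩ B).

(⟹) Let x ∈ Y ∪ ((Y ∖ B) ∩ B). Then either x ∈ Y and x ∉ B; or x ∈ Y ∩ B. In each case x ∈ Y, so Y ∪ ((Y ∖ B) ∩ B) ⊆ Y.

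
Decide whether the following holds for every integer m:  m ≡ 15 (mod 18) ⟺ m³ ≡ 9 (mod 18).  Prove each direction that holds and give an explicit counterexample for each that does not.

(⇐) This fails: take m = 3. Then 3³ = 27 ≡ 9 (mod 18), yet 3 ≡ 3 (mod 18), not 15.

(⇒) Suppose m ≡ 15 (mod 18). Write m = 18j + 15. Then (18j + 15)³ = 5832j³ + 14580j² + 12150j + 3375 = 18(324j³ + 810j² + 675j + 187) + 9, so m³ ≡ 9 (mod 18).

The forward direction holds; the converse fails.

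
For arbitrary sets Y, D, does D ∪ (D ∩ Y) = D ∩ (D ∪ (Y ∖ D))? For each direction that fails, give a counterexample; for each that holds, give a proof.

Both inclusions hold.

Forward inclusion. Let x ∈ D ∪ (D ∩ Y). Then either x ∈ D and x ∉ Y; or x ∈ Y ∩ D. In each case x ∈ D ∩ (D ∪ (Y ∖ D)), so D ∪ (D ∩ Y) ⊆ D ∩ (D ∪ (Y ∖ D)).

Reverse inclusion. Let x ∈ D ∩ (D ∪ (Y ∖ D)). Then either x ∈ D and x ∉ Y; or x ∈ Y ∩ D. In each case x ∈ D ∪ (D ∩ Y), so D ∩ (D ∪ (Y ∖ D)) ⊆ D ∪ (D ∩ Y).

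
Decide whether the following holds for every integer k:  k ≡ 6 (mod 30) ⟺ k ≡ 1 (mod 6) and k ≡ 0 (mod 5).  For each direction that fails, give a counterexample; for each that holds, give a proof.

Both directions fail.

(⟹) This fails: k = 6 gives 6 ≡ 6 (mod 30) but 6 ≡ 0 (mod 6), so the conjunction on the right does not hold.

(⟸) This fails: k = 25 satisfies both congruences on the right (25 ≡ 1 mod 6 and 25 ≡ 0 mod 5) yet 25 ≡ 25 (mod 30), not 6.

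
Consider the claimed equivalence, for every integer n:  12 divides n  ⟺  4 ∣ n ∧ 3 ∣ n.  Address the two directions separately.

(⟹) If 12 ∣ n, write n = 12q. Since 12 = 3·4, n = 4·(3q), so 4 ∣ n; and since 12 = 4·3, n = 3·(4q), so 3 ∣ n.

(⟸) Suppose 4 ∣ n and 3 ∣ n. Any common multiple of 4 and 3 is a multiple of their lcm; here gcd(4, 3) = 1, so lcm(4, 3) = 4·3 = 12, so 12 ∣ n.

Equivalent; both directions hold.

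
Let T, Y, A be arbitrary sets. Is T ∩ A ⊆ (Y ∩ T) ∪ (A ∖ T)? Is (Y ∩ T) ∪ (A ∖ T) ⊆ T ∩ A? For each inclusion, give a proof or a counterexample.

Neither inclusion holds.

Forward inclusion. This inclusion fails. Take T = {1}, Y = ∅, A = {1}; then 1 ∈ T ∩ A but 1 ∉ (Y ∩ T) ∪ (A ∖ T).

Reverse inclusion. This inclusion fails. Take T = {1}, Y = {1}, A = ∅; then 1 ∈ (Y ∩ T) ∪ (A ∖ T) but 1 ∉ T ∩ A.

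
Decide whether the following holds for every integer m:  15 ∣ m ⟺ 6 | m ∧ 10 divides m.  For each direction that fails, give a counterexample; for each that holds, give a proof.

The forward direction fails; the converse holds.

Forward direction. This fails: take m = 15. Certainly 15 ∣ 15, but 6 ∤ 15.

Converse. Suppose 6 ∣ m and 10 ∣ m. Any common multiple of 6 and 10 is a multiple of their lcm; here lcm(6, 10) = 6·10/gcd(6, 10) = 60/2 = 30, so 30 ∣ m. Since 15 ∣ 30, it follows that 15 ∣ m.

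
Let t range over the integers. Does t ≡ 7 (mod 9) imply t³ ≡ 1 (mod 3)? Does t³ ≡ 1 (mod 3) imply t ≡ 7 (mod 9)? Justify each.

(⟸) This fails: take t = 1. Then 1³ = 1 ≡ 1 (mod 3), yet 1 ≡ 1 (mod 9), not 7.

(⟹) Suppose t ≡ 7 (mod 9). Then t³ ≡ 7³ = 343 (mod 9), and since 3 ∣ 9, also t³ ≡ 1 (mod 3).

Only the forward direction holds.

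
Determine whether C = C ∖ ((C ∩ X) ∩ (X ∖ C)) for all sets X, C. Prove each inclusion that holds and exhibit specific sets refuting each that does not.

Both inclusions hold; the sets are equal.

(⟸) Let x ∈ C ∖ ((C ∩ X) ∩ (X ∖ C)). Then either x ∈ C and x ∉ X; or x ∈ X ∩ C. In each case x ∈ C, so C ∖ ((C ∩ X) ∩ (X ∖ C)) ⊆ C.

(⟹) Let x ∈ C. Then either x ∈ C and x ∉ X; or x ∈ X ∩ C. In each case x ∈ C ∖ ((C ∩ X) ∩ (X ∖ C)), so C ⊆ C ∖ ((C ∩ X) ∩ (X ∖ C)).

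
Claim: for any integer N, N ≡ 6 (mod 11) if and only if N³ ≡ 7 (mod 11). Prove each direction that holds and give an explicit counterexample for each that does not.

Both directions hold; the statement is true.

(⇒) Suppose N ≡ 6 (mod 11). Write N = 11j + 6. Then (11j + 6)³ = 1331j³ + 2178j² + 1188j + 216 = 11(121j³ + 198j² + 108j + 19) + 7, so N³ ≡ 7 (mod 11).

(⇐) Conversely, suppose N³ ≡ 7 (mod 11). The only residue r in {0, …, 10} with r³ ≡ 7 (mod 11) is r = 6, so N ≡ 6 (mod 11).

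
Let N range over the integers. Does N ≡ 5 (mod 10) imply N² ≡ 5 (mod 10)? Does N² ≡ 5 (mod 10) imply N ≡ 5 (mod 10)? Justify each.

(⇒) Suppose N ≡ 5 (mod 10). Write N = 10j + 5. Then (10j + 5)² = 100j² + 100j + 25 = 10(10j² + 10j + 2) + 5, so N² ≡ 5 (mod 10).

(⇐) For the converse, argue contrapositively. If N ≢ 5 (mod 10), then N is congruent to one of 0, 1, 2, 3, 4, 6, 7, 8, 9 modulo 10, and these give N² ≡ 0, 1, 4, 9, 6, 6, 9, 4, 1 respectively — never 5.

The biconditional holds.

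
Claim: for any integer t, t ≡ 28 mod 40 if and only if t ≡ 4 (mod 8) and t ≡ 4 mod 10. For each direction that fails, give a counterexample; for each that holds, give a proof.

(→) This fails: t = 28 gives 28 ≡ 28 (mod 40) but 28 ≡ 8 (mod 10), so the conjunction on the right does not hold.

(←) This fails: t = 4 satisfies both congruences on the right (4 ≡ 4 mod 8 and 4 ≡ 4 mod 10) yet 4 ≡ 4 (mod 40), not 28.

(⇒) fails and (⇐) fails.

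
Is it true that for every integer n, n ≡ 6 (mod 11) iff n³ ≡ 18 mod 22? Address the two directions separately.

[⇒] This fails: take n = 17. Then 17 ≡ 6 (mod 11), but 17³ = 4913 ≡ 7 (mod 22), not 18.

[⇐] Conversely, the residues r modulo 22 with r³ ≡ 18 (mod 22) are exactly {6}, and each is ≡ 6 (mod 11).

(⇒) fails; (⇐) holds.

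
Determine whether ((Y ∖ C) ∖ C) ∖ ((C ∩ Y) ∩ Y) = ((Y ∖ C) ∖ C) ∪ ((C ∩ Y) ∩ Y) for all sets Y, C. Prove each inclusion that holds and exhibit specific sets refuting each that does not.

Only the forward inclusion holds.

(⊆) Let x ∈ ((Y ∖ C) ∖ C) ∖ ((C ∩ Y) ∩ Y). Then x ∈ Y and x ∉ C, from which x ∈ ((Y ∖ C) ∖ C) ∪ ((C ∩ Y) ∩ Y).

(⊇) This inclusion fails. Take Y = {1}, C = {1}; then 1 ∈ ((Y ∖ C) ∖ C) ∪ ((C ∩ Y) ∩ Y) but 1 ∉ ((Y ∖ C) ∖ C) ∖ ((C ∩ Y) ∩ Y).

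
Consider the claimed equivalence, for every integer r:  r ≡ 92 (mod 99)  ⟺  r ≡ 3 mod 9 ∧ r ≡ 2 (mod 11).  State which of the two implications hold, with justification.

(⟹) This fails: r = 92 gives 92 ≡ 92 (mod 99) but 92 ≡ 2 (mod 9), so the conjunction on the right does not hold.

(⟸) This fails: r = 57 satisfies both congruences on the right (57 ≡ 3 mod 9 and 57 ≡ 2 mod 11) yet 57 ≡ 57 (mod 99), not 92.

Neither implication holds.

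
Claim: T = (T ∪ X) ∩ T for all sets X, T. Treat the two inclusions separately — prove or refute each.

(⊆) Let x ∈ T. Then either x ∈ T and x ∉ X; or x ∈ X ∩ T. In each case x ∈ (T ∪ X) ∩ T, so T ⊆ (T ∪ X) ∩ T.

(⊇) Let x ∈ (T ∪ X) ∩ T. Then either x ∈ T and x ∉ X; or x ∈ X ∩ T. In each case x ∈ T, so (T ∪ X) ∩ T ⊆ T.

Both inclusions hold; the sets are equal.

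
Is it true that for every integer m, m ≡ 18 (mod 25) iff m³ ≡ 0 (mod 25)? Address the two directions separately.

Both directions fail.

(→) This fails: take m = 18. Then 18 ≡ 18 (mod 25), but 18³ = 5832 ≡ 7 (mod 25), not 0.

(←) This fails: take m = 0. Then 0³ = 0 ≡ 0 (mod 25), yet 0 ≡ 0 (mod 25), not 18.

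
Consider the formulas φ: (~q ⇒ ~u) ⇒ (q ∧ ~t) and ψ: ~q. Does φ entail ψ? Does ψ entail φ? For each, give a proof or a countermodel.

Both directions fail.

Forward direction. This fails. Under q = T, t = F, u = F, the left side is true but the right side is false.

Converse. This fails. Under q = F, t = F, u = F, the left side is false but the right side is true.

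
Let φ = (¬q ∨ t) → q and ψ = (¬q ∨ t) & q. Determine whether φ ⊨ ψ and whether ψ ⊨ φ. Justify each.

(⇒) This fails. Under q = T, t = F, the left side is true but the right side is false.

(⇐) Assume the antecedent. If q is true, (¬q ∨ t) → q reduces to true regardless of the other variables. If q is false, the antecedent cannot hold. Either way (¬q ∨ t) → q holds.

Not equivalent: only (⇐) holds.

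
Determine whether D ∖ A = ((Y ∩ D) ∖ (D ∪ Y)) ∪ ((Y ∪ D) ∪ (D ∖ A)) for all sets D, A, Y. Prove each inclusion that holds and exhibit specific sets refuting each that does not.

(⊆) holds; (⊇) fails.

Forward inclusion. Let x ∈ D ∖ A. Then either x ∈ D and x ∉ A, Y; or x ∈ D ∩ Y and x ∉ A. In each case x ∈ ((Y ∩ D) ∖ (D ∪ Y)) ∪ ((Y ∪ D) ∪ (D ∖ A)), so D ∖ A ⊆ ((Y ∩ D) ∖ (D ∪ Y)) ∪ ((Y ∪ D) ∪ (D ∖ A)).

Reverse inclusion. This inclusion fails. Take D = {1}, A = {1}, Y = ∅; then 1 ∈ ((Y ∩ D) ∖ (D ∪ Y)) ∪ ((Y ∪ D) ∪ (D ∖ A)) but 1 ∉ D ∖ A.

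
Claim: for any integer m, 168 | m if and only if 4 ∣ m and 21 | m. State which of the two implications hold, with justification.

[⇒] If 168 ∣ m, write m = 168q. Since 168 = 42·4, m = 4·(42q), so 4 ∣ m; and since 168 = 8·21, m = 21·(8q), so 21 ∣ m.

[⇐] This fails: take m = 84. Both 4 ∣ 84 and 21 ∣ 84, yet 84 is not a multiple of 168 (since 84 = 0·168 + 84), so 168 ∤ 84.

Only the forward direction holds.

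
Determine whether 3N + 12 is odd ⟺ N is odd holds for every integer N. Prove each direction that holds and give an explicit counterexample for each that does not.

Both directions hold; the statement is true.

(⟹) Suppose 3N + 12 is odd. Since 3 is odd, 3N and N have the same parity, so 3N + 12 ≡ N + 12 (mod 2). As 12 is even, 3N + 12 is odd exactly when N is odd. Thus N is odd.

(⟸) Conversely, suppose N is odd; write N = 2j + 1. Then 3N + 12 = 3·(2j + 1) + 12 = 2·3j + 15, which is odd.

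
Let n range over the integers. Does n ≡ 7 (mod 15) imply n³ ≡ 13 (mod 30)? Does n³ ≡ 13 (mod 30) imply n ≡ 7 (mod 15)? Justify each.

(→) This fails: take n = 22. Then 22 ≡ 7 (mod 15), but 22³ = 10648 ≡ 28 (mod 30), not 13.

(←) Conversely, the residues r modulo 30 with r³ ≡ 13 (mod 30) are exactly {7}, and each is ≡ 7 (mod 15).

The forward direction fails; the converse holds.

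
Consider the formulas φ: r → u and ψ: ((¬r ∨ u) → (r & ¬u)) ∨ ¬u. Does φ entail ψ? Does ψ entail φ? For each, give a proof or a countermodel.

(→) This fails. Under r = F, u = T, the left side is true but the right side is false.

(←) This fails. Under r = T, u = F, the left side is false but the right side is true.

Neither implication holds.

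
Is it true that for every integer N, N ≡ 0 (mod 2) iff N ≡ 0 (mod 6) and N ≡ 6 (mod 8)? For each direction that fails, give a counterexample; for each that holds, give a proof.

[⇒] This fails: N = 0 gives 0 ≡ 0 (mod 2) but 0 ≡ 0 (mod 8), so the conjunction on the right does not hold.

[⇐] Conversely, if N ≡ 0 (mod 6) and N ≡ 6 (mod 8), then by the Chinese remainder theorem N ≡ 6 (mod 24). Since 6 ≡ 0 (mod 2) and 2 ∣ 24, we get N ≡ 0 (mod 2).

Only the reverse direction holds.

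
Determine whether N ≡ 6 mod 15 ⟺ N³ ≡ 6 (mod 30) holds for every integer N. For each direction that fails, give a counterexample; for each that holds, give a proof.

(→) This fails: take N = 21. Then 21 ≡ 6 (mod 15), but 21³ = 9261 ≡ 21 (mod 30), not 6.

(←) Conversely, the residues r modulo 30 with r³ ≡ 6 (mod 30) are exactly {6}, and each is ≡ 6 (mod 15).

Not equivalent: only (⇐) holds.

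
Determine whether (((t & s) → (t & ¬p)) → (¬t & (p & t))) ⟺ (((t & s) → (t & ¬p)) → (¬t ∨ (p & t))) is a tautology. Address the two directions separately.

Not equivalent: only (⇒) holds.

(⟹) Assume the antecedent. If p is true, the consequent reduces to true regardless of the other variables. If p is false, the antecedent cannot hold. Either way the consequent holds.

(⟸) This fails. Under p = F, s = F, t = F, the left side is false but the right side is true.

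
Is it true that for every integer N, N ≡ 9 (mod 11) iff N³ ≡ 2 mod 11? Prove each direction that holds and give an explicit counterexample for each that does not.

Neither direction holds.

(⇒) This fails: take N = 9. Then 9 ≡ 9 (mod 11), but 9³ = 729 ≡ 3 (mod 11), not 2.

(⇐) This fails: take N = 7. Then 7³ = 343 ≡ 2 (mod 11), yet 7 ≡ 7 (mod 11), not 9.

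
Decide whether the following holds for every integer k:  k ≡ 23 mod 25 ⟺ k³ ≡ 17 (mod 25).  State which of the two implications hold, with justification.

The biconditional holds.

Forward direction. Suppose k ≡ 23 mod 25. Write k = 25j + 23. Then (25j + 23)³ = 15625j³ + 43125j² + 39675j + 12167 = 25(625j³ + 1725j² + 1587j + 486) + 17, so k³ ≡ 17 (mod 25).

Converse. Suppose k³ ≡ 17 (mod 25). The only residue r in {0, …, 24} with r³ ≡ 17 (mod 25) is r = 23, so k ≡ 23 (mod 25).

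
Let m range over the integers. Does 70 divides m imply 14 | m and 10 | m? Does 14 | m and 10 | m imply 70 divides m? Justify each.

(⇒) If 70 ∣ m, write m = 70q. Since 70 = 5·14, m = 14·(5q), so 14 ∣ m; and since 70 = 7·10, m = 10·(7q), so 10 ∣ m.

(⇐) Suppose 14 ∣ m and 10 ∣ m. Any common multiple of 14 and 10 is a multiple of their lcm; here lcm(14, 10) = 14·10/gcd(14, 10) = 140/2 = 70, so 70 ∣ m.

Equivalent; both directions hold.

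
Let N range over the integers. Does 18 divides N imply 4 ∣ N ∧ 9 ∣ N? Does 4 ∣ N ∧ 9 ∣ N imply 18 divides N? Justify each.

Only the reverse direction holds.

[⇒] This fails: take N = 18. Certainly 18 ∣ 18, but 4 ∤ 18.

[⇐] Suppose 4 ∣ N and 9 ∣ N. Any common multiple of 4 and 9 is a multiple of their lcm; here gcd(4, 9) = 1, so lcm(4, 9) = 4·9 = 36, so 36 ∣ N. Since 18 ∣ 36, it follows that 18 ∣ N.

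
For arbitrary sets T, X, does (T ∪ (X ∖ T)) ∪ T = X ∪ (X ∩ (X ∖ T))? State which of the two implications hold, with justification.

The sets are not equal: only the reverse inclusion holds.

Forward inclusion. This inclusion fails. Take T = {1}, X = ∅; then 1 ∈ (T ∪ (X ∖ T)) ∪ T but 1 ∉ X ∪ (X ∩ (X ∖ T)).

Reverse inclusion. Let x ∈ X ∪ (X ∩ (X ∖ T)). Then either x ∈ X and x ∉ T; or x ∈ T ∩ X. In each case x ∈ (T ∪ (X ∖ T)) ∪ T, so X ∪ (X ∩ (X ∖ T)) ⊆ (T ∪ (X ∖ T)) ∪ T.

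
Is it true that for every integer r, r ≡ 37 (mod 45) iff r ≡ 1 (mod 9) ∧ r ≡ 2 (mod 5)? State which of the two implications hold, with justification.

Both implications hold.

(⇒) Suppose r ≡ 37 (mod 45); write r = 45j + 37. Since 9 ∣ 45, reducing mod 9 gives r ≡ 37 ≡ 1 (mod 9); since 5 ∣ 45, reducing mod 5 gives r ≡ 37 ≡ 2 (mod 5).

(⇐) Conversely, if r ≡ 1 (mod 9) and r ≡ 2 (mod 5), then by the Chinese remainder theorem r ≡ 37 (mod 45). This is exactly r ≡ 37 (mod 45).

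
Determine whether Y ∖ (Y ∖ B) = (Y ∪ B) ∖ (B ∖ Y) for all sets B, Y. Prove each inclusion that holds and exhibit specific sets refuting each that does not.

The sets are not equal: only the forward inclusion holds.

(⊆) Let x ∈ Y ∖ (Y ∖ B). Then x ∈ B ∩ Y, from which x ∈ (Y ∪ B) ∖ (B ∖ Y).

(⊇) This inclusion fails. Take B = ∅, Y = {1}; then 1 ∈ (Y ∪ B) ∖ (B ∖ Y) but 1 ∉ Y ∖ (Y ∖ B).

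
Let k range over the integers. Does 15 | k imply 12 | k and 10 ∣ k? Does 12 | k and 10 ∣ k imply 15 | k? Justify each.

(⇒) This fails: take k = 15. Certainly 15 ∣ 15, but 12 ∤ 15.

(⇐) Suppose 12 ∣ k and 10 ∣ k. Any common multiple of 12 and 10 is a multiple of their lcm; here lcm(12, 10) = 12·10/gcd(12, 10) = 120/2 = 60, so 60 ∣ k. Since 15 ∣ 60, it follows that 15 ∣ k.

Only the reverse direction holds.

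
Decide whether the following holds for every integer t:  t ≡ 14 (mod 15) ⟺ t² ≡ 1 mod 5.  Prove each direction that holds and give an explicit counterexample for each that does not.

Only the forward direction holds.

Converse. This fails: take t = 1. Then 1² = 1 ≡ 1 (mod 5), yet 1 ≡ 1 (mod 15), not 14.

Forward direction. Suppose t ≡ 14 (mod 15). Then t² ≡ 14² = 196 (mod 15), and since 5 ∣ 15, also t² ≡ 1 (mod 5).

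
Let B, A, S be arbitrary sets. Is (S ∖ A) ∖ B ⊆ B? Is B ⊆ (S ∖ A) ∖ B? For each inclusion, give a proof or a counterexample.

Both inclusions fail.

Forward inclusion. This inclusion fails. Take B = ∅, A = ∅, S = {1}; then 1 ∈ (S ∖ A) ∖ B but 1 ∉ B.

Reverse inclusion. This inclusion fails. Take B = {1}, A = ∅, S = ∅; then 1 ∈ B but 1 ∉ (S ∖ A) ∖ B.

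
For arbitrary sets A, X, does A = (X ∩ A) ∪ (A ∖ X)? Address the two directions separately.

Forward inclusion. Let x ∈ A. Then either x ∈ A and x ∉ X; or x ∈ A ∩ X. In each case x ∈ (X ∩ A) ∪ (A ∖ X), so A ⊆ (X ∩ A) ∪ (A ∖ X).

Reverse inclusion. Let x ∈ (X ∩ A) ∪ (A ∖ X). Then either x ∈ A and x ∉ X; or x ∈ A ∩ X. In each case x ∈ A, so (X ∩ A) ∪ (A ∖ X) ⊆ A.

Both inclusions hold.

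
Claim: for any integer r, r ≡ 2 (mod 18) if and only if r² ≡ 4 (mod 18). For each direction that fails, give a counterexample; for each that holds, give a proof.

Not equivalent: only (⇒) holds.

(→) Suppose r ≡ 2 (mod 18). Write r = 18j + 2. Then (18j + 2)² = 324j² + 72j + 4 = 18(18j² + 4j) + 4, so r² ≡ 4 (mod 18).

(←) This fails: take r = 16. Then 16² = 256 ≡ 4 (mod 18), yet 16 ≡ 16 (mod 18), not 2.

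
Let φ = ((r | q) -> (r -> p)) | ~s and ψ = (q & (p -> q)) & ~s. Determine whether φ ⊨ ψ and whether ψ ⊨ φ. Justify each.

The forward direction fails; the converse holds.

(⟸) Assume the antecedent. If p is true, ((r | q) -> (r -> p)) | ~s reduces to true regardless of the other variables. If p is false, the antecedent forces (p = F, s = F, q = T, r = F) or (p = F, s = F, q = T, r = T), and ((r | q) -> (r -> p)) | ~s holds there. Either way ((r | q) -> (r -> p)) | ~s holds.

(⟹) This fails. Under p = F, s = F, q = F, r = F, the left side is true but the right side is false.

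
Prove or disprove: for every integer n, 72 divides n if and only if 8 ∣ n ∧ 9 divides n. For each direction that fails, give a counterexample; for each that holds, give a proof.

(←) Suppose 8 ∣ n and 9 ∣ n. Any common multiple of 8 and 9 is a multiple of their lcm; here gcd(8, 9) = 1, so lcm(8, 9) = 8·9 = 72, so 72 ∣ n.

(→) If 72 ∣ n, write n = 72q. Since 72 = 9·8, n = 8·(9q), so 8 ∣ n; and since 72 = 8·9, n = 9·(8q), so 9 ∣ n.

The biconditional holds.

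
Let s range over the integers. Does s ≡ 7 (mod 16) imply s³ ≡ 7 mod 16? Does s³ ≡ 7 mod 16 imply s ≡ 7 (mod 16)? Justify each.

(←) Suppose s³ ≡ 7 (mod 16). The only residue r in {0, …, 15} with r³ ≡ 7 (mod 16) is r = 7, so s ≡ 7 (mod 16).

(→) Suppose s ≡ 7 (mod 16). Write s = 16j + 7. Then (16j + 7)³ = 4096j³ + 5376j² + 2352j + 343 = 16(256j³ + 336j² + 147j + 21) + 7, so s³ ≡ 7 (mod 16).

Both directions hold; the statement is true.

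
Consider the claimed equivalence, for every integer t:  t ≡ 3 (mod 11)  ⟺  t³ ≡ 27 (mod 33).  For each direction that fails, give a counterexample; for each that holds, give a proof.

[⇒] This fails: take t = 14. Then 14 ≡ 3 (mod 11), but 14³ = 2744 ≡ 5 (mod 33), not 27.

[⇐] Conversely, the residues r modulo 33 with r³ ≡ 27 (mod 33) are exactly {3}, and each is ≡ 3 (mod 11).

(⇒) fails; (⇐) holds.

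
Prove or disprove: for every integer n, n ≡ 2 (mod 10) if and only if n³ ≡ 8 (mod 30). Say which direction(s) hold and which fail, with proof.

(⇒) fails; (⇐) holds.

[⇒] This fails: take n = 12. Then 12 ≡ 2 (mod 10), but 12³ = 1728 ≡ 18 (mod 30), not 8.

[⇐] Conversely, the residues r modulo 30 with r³ ≡ 8 (mod 30) are exactly {2}, and each is ≡ 2 (mod 10).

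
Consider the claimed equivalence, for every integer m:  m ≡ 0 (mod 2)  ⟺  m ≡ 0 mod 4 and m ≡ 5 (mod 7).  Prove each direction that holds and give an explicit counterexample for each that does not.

(⇒) fails; (⇐) holds.

(⇒) This fails: m = 0 gives 0 ≡ 0 (mod 2) but 0 ≡ 0 (mod 7), so the conjunction on the right does not hold.

(⇐) Conversely, if m ≡ 0 (mod 4) and m ≡ 5 (mod 7), then by the Chinese remainder theorem m ≡ 12 (mod 28). Since 12 ≡ 0 (mod 2) and 2 ∣ 28, we get m ≡ 0 (mod 2).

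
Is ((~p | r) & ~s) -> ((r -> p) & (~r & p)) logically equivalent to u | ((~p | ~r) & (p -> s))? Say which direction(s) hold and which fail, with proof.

Neither implication holds.

(⟹) This fails. Under u = F, s = F, p = T, r = F, the left side is true but the right side is false.

(⟸) This fails. Under u = F, s = F, p = F, r = F, the left side is false but the right side is true.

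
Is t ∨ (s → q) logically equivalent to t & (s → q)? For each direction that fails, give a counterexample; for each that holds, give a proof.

(→) This fails. Under t = F, q = F, s = F, the left side is true but the right side is false.

(←) Assume the antecedent. If t is true, t ∨ (s → q) reduces to true regardless of the other variables. If t is false, the antecedent cannot hold. Either way t ∨ (s → q) holds.

Only the reverse direction holds.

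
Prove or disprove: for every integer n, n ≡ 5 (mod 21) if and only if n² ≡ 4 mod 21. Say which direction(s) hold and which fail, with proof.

(⇒) holds; (⇐) fails.

(→) Suppose n ≡ 5 (mod 21). Write n = 21j + 5. Then (21j + 5)² = 441j² + 210j + 25 = 21(21j² + 10j + 1) + 4, so n² ≡ 4 (mod 21).

(←) This fails: take n = 2. Then 2² = 4 ≡ 4 (mod 21), yet 2 ≡ 2 (mod 21), not 5.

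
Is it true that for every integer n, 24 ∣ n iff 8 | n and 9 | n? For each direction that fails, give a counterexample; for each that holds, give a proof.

(⟹) This fails: take n = 24. Certainly 24 ∣ 24, but 9 ∤ 24.

(⟸) Suppose 8 ∣ n and 9 ∣ n. Any common multiple of 8 and 9 is a multiple of their lcm; here gcd(8, 9) = 1, so lcm(8, 9) = 8·9 = 72, so 72 ∣ n. Since 24 ∣ 72, it follows that 24 ∣ n.

Not equivalent: only (⇐) holds.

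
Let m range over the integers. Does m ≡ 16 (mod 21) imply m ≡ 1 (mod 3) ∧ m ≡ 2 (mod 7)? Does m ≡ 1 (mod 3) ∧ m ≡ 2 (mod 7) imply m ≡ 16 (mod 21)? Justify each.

Equivalent; both directions hold.

(⟹) Suppose m ≡ 16 (mod 21); write m = 21j + 16. Since 3 ∣ 21, reducing mod 3 gives m ≡ 16 ≡ 1 (mod 3); since 7 ∣ 21, reducing mod 7 gives m ≡ 16 ≡ 2 (mod 7).

(⟸) Conversely, if m ≡ 1 (mod 3) and m ≡ 2 (mod 7), then by the Chinese remainder theorem m ≡ 16 (mod 21). This is exactly m ≡ 16 (mod 21).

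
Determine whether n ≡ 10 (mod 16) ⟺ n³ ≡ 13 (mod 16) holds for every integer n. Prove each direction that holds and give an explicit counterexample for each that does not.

(⇒) fails and (⇐) fails.

[⇒] This fails: take n = 10. Then 10 ≡ 10 (mod 16), but 10³ = 1000 ≡ 8 (mod 16), not 13.

[⇐] This fails: take n = 5. Then 5³ = 125 ≡ 13 (mod 16), yet 5 ≡ 5 (mod 16), not 10.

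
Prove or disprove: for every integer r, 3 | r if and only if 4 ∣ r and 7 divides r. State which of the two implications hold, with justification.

(→) This fails: take r = 3. Certainly 3 ∣ 3, but 4 ∤ 3.

(←) This fails: take r = 28. Both 4 ∣ 28 and 7 ∣ 28, yet 28 is not a multiple of 3 (since 28 = 9·3 + 1), so 3 ∤ 28.

Neither direction holds.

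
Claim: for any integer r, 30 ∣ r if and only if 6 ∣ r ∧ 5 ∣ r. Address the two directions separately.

Both implications hold.

[⇒] If 30 ∣ r, write r = 30q. Since 30 = 5·6, r = 6·(5q), so 6 ∣ r; and since 30 = 6·5, r = 5·(6q), so 5 ∣ r.

[⇐] Suppose 6 ∣ r and 5 ∣ r. Any common multiple of 6 and 5 is a multiple of their lcm; here gcd(6, 5) = 1, so lcm(6, 5) = 6·5 = 30, so 30 ∣ r.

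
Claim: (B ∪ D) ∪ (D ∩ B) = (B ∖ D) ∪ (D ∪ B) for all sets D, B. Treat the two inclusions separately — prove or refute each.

(⊆) Let x ∈ (B ∪ D) ∪ (D ∩ B). Then either x ∈ D and x ∉ B; or x ∈ B and x ∉ D; or x ∈ D ∩ B. In each case x ∈ (B ∖ D) ∪ (D ∪ B), so (B ∪ D) ∪ (D ∩ B) ⊆ (B ∖ D) ∪ (D ∪ B).

(⊇) Let x ∈ (B ∖ D) ∪ (D ∪ B). Then either x ∈ D and x ∉ B; or x ∈ B and x ∉ D; or x ∈ D ∩ B. In each case x ∈ (B ∪ D) ∪ (D ∩ B), so (B ∖ D) ∪ (D ∪ B) ⊆ (B ∪ D) ∪ (D ∩ B).

Both inclusions hold.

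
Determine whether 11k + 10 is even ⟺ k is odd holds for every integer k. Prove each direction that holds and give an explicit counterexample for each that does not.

Neither implication holds.

Forward direction. This fails: k = 2 gives 11k + 10 = 32, which is even, but 2 is even, not odd.

Converse. This also fails: k = 7 is odd, but 11k + 10 = 87 is odd, not even.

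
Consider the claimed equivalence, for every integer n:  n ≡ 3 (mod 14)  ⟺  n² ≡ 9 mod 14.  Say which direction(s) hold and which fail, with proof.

Only the forward implication holds.

Forward direction. Suppose n ≡ 3 (mod 14). Write n = 14j + 3. Then (14j + 3)² = 196j² + 84j + 9 = 14(14j² + 6j) + 9, so n² ≡ 9 (mod 14).

Converse. This fails: take n = 11. Then 11² = 121 ≡ 9 (mod 14), yet 11 ≡ 11 (mod 14), not 3.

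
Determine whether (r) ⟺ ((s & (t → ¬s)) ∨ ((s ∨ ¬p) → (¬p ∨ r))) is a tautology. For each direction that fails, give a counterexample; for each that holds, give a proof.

(⇐) This fails. Under s = F, p = F, r = F, t = F, the left side is false but the right side is true.

(⇒) Assume the antecedent. If r is true, the consequent reduces to true regardless of the other variables. If r is false, the antecedent cannot hold. Either way the consequent holds.

Not equivalent: only (⇒) holds.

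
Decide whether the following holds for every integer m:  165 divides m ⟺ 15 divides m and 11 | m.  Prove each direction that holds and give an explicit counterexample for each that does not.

(⟹) If 165 ∣ m, write m = 165q. Since 165 = 11·15, m = 15·(11q), so 15 ∣ m; and since 165 = 15·11, m = 11·(15q), so 11 ∣ m.

(⟸) Suppose 15 ∣ m and 11 ∣ m. Any common multiple of 15 and 11 is a multiple of their lcm; here gcd(15, 11) = 1, so lcm(15, 11) = 15·11 = 165, so 165 ∣ m.

Equivalent; both directions hold.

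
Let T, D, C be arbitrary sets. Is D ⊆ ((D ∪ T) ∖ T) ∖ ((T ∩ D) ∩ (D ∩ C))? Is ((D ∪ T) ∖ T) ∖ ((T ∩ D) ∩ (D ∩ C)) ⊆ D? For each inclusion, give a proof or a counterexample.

Forward inclusion. This inclusion fails. Take T = {1}, D = {1}, C = ∅; then 1 ∈ D but 1 ∉ ((D ∪ T) ∖ T) ∖ ((T ∩ D) ∩ (D ∩ C)).

Reverse inclusion. Let x ∈ ((D ∪ T) ∖ T) ∖ ((T ∩ D) ∩ (D ∩ C)). Then either x ∈ D and x ∉ T, C; or x ∈ D ∩ C and x ∉ T. In each case x ∈ D, so ((D ∪ T) ∖ T) ∖ ((T ∩ D) ∩ (D ∩ C)) ⊆ D.

(⊆) fails; (⊇) holds.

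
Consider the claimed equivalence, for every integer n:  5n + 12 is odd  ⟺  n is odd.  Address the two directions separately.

(→) Suppose 5n + 12 is odd. Since 5 is odd, 5n and n have the same parity, so 5n + 12 ≡ n + 12 (mod 2). As 12 is even, 5n + 12 is odd exactly when n is odd. Thus n is odd.

(←) Conversely, suppose n is odd; write n = 2j + 1. Then 5n + 12 = 5·(2j + 1) + 12 = 2·5j + 17, which is odd.

Equivalent; both directions hold.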